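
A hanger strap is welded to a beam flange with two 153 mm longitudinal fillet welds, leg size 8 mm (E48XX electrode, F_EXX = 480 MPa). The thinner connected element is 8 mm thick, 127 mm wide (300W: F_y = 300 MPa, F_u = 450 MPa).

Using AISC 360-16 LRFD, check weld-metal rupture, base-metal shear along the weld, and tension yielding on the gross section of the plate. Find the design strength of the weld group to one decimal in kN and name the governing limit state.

274.3 kN (gross-section yield governs)

Weld metal: throat = 0.707×8 = 5.656 mm, L = 2×153 = 306 mm. φR_n = 0.75 × 0.6 × 480 × 5.656 × 306 = 373.8 kN.
Base metal shear (8 mm plate): yield φR_n = 1.0×0.6×300×8×306 = 440.6 kN; rupture φR_n = 0.75×0.6×450×8×306 = 495.7 kN; take 440.6 kN (yield).
Tension yield (gross): A_g = 127×8 = 1016 mm². φR_n = 0.90 × 300 × 1016 = 274.3 kN.
Governing: min(373.8, 440.6, 274.3) = 274.3 kN → gross-section yield.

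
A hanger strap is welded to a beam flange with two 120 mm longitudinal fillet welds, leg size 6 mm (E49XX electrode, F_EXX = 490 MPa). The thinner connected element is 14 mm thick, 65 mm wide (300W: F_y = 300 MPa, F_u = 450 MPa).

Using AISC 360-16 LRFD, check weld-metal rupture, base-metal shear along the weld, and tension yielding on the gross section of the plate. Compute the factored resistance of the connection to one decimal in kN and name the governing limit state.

Weld metal: throat = 0.707×6 = 4.242 mm, L = 2×120 = 240 mm. φR_n = 0.75 × 0.6 × 490 × 4.242 × 240 = 224.5 kN.
Base metal shear (14 mm plate): yield φR_n = 1.0×0.6×300×14×240 = 604.8 kN; rupture φR_n = 0.75×0.6×450×14×240 = 680.4 kN; take 604.8 kN (yield).
Tension yield (gross): A_g = 65×14 = 910 mm². φR_n = 0.90 × 300 × 910 = 245.7 kN.
Governing: min(224.5, 604.8, 245.7) = 224.5 kN → weld metal.

224.5 kN (weld metal governs)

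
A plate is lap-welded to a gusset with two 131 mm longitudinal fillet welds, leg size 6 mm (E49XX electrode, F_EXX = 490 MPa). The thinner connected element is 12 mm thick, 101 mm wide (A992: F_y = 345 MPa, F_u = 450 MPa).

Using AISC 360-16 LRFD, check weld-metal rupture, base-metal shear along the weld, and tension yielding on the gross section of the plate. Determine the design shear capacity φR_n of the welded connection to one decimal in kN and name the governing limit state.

245.1 kN (weld metal governs)

Weld metal: throat = 0.707×6 = 4.242 mm, L = 2×131 = 262 mm. φR_n = 0.75 × 0.6 × 490 × 4.242 × 262 = 245.1 kN.
Base metal shear (12 mm plate): yield φR_n = 1.0×0.6×345×12×262 = 650.8 kN; rupture φR_n = 0.75×0.6×450×12×262 = 636.7 kN; take 636.7 kN (rupture).
Tension yield (gross): A_g = 101×12 = 1212 mm². φR_n = 0.90 × 345 × 1212 = 376.3 kN.
Governing: min(245.1, 636.7, 376.3) = 245.1 kN → weld metal.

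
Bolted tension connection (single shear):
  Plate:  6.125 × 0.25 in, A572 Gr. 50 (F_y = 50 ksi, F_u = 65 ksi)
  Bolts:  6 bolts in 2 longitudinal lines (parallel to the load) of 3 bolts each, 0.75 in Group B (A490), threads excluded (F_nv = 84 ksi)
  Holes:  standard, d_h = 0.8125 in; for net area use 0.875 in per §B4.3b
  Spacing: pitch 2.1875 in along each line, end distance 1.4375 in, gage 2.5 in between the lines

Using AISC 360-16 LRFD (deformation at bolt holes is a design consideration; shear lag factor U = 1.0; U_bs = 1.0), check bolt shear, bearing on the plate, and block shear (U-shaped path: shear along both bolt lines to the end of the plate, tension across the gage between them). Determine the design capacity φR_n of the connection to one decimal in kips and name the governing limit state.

Bolt shear: A_b = π(0.75)²/4 = 0.44179 in². φR_n = 0.75 × 84 × 0.44179 × 6 × 1 = 167.0 kips.
Bearing (0.25 in plate, F_u = 65 ksi): end bolts L_c = 1.4375 − 0.8125/2 = 1.03125, R_n = min(1.2×1.03125×0.25×65, 2.4×0.75×0.25×65) = 20.109 kips/bolt; interior L_c = 2.1875 − 0.8125 = 1.375, R_n = 26.813 kips/bolt. φR_n = 0.75 × (2×20.109 + 4×26.813) = 110.6 kips.
Block shear: shear path 2×[1.4375+2×2.1875] = 2×5.8125 in, A_gv = 2.9063, A_nv = 2×(5.8125 − 2.5×0.875)×0.25 = 1.8125 in²; tension across gage: (2.5 − 1×0.875)×0.25 = 0.40625 in². R_n = min(0.6×65×1.8125, 0.6×50×2.9063) + 1.0×65×0.40625 = min(70.688, 87.189) + 26.406 = 97.094 kips. φR_n = 0.75 × 97.094 = 72.8 kips.
Governing: min(167.0, 110.6, 72.8) = 72.8 kips → block shear.

72.8 kips (block shear governs)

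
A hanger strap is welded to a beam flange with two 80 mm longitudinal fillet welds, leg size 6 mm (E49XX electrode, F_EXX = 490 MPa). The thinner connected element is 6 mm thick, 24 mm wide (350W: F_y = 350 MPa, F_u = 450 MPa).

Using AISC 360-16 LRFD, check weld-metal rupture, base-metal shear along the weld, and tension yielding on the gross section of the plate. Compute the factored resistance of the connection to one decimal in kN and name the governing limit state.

Weld metal: throat = 0.707×6 = 4.242 mm, L = 2×80 = 160 mm. φR_n = 0.75 × 0.6 × 490 × 4.242 × 160 = 149.7 kN.
Base metal shear (6 mm plate): yield φR_n = 1.0×0.6×350×6×160 = 201.6 kN; rupture φR_n = 0.75×0.6×450×6×160 = 194.4 kN; take 194.4 kN (rupture).
Tension yield (gross): A_g = 24×6 = 144 mm². φR_n = 0.90 × 350 × 144 = 45.4 kN.
Governing: min(149.7, 194.4, 45.4) = 45.4 kN → gross-section yield.

45.4 kN (gross-section yield governs)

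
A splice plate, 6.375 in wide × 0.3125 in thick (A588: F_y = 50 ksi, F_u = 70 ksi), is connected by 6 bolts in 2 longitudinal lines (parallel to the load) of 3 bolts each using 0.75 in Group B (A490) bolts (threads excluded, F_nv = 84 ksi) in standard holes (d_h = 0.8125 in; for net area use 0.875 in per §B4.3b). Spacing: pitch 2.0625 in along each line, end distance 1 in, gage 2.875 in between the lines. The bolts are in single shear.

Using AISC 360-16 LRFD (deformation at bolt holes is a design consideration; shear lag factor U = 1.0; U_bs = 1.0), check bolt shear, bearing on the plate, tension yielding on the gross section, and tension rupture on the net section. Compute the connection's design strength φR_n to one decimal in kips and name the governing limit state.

75.9 kips (net-section rupture governs)

Bolt shear: A_b = π(0.75)²/4 = 0.44179 in². φR_n = 0.75 × 84 × 0.44179 × 6 × 1 = 167.0 kips.
Bearing (0.3125 in plate, F_u = 70 ksi): end bolts L_c = 1 − 0.8125/2 = 0.59375, R_n = min(1.2×0.59375×0.3125×70, 2.4×0.75×0.3125×70) = 15.586 kips/bolt; interior L_c = 2.0625 − 0.8125 = 1.25, R_n = 32.813 kips/bolt. φR_n = 0.75 × (2×15.586 + 4×32.813) = 121.8 kips.
Tension yield (gross): A_g = 6.375×0.3125 = 1.9922 in². φR_n = 0.90 × 50 × 1.9922 = 89.6 kips.
Tension rupture (net): A_n = (6.375 − 2×0.875)×0.3125 = 1.4453 in² (U = 1.0, A_e = A_n). φR_n = 0.75 × 70 × 1.4453 = 75.9 kips.
Governing: min(167.0, 121.8, 89.6, 75.9) = 75.9 kips → net-section rupture.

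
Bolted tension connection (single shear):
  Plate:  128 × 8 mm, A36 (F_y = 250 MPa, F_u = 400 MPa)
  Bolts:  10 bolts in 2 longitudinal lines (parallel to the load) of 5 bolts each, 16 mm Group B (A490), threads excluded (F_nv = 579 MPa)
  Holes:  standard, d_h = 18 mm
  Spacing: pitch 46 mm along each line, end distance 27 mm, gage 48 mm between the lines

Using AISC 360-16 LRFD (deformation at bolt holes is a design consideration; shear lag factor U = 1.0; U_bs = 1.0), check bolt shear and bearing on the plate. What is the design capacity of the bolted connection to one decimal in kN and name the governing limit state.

Bolt shear: A_b = π(16)²/4 = 201.06 mm². φR_n = 0.75 × 579 × 201.06 × 10 × 1 = 873.1 kN.
Bearing (8 mm plate, F_u = 400 MPa): end bolts L_c = 27 − 18/2 = 18, R_n = min(1.2×18×8×400, 2.4×16×8×400) = 69.12 kN/bolt; interior L_c = 46 − 18 = 28, R_n = 107.52 kN/bolt. φR_n = 0.75 × (2×69.12 + 8×107.52) = 748.8 kN.
Governing: min(873.1, 748.8) = 748.8 kN → bearing.

748.8 kN (bearing governs)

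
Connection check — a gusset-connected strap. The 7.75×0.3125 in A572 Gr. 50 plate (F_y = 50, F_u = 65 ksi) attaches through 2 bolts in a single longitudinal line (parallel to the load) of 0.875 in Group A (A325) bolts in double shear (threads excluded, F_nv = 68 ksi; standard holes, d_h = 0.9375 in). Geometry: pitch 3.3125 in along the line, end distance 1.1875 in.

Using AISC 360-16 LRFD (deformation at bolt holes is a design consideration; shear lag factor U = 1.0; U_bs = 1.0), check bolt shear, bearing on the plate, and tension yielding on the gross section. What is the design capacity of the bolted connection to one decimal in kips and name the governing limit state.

45.1 kips (bearing governs)

Bolt shear: A_b = π(0.875)²/4 = 0.60132 in². φR_n = 0.75 × 68 × 0.60132 × 2 × 2 = 122.7 kips.
Bearing (0.3125 in plate, F_u = 65 ksi): end bolts L_c = 1.1875 − 0.9375/2 = 0.71875, R_n = min(1.2×0.71875×0.3125×65, 2.4×0.875×0.3125×65) = 17.52 kips/bolt; interior L_c = 3.3125 − 0.9375 = 2.375, R_n = 42.656 kips/bolt. φR_n = 0.75 × (1×17.52 + 1×42.656) = 45.1 kips.
Tension yield (gross): A_g = 7.75×0.3125 = 2.4219 in². φR_n = 0.90 × 50 × 2.4219 = 109.0 kips.
Governing: min(122.7, 45.1, 109.0) = 45.1 kips → bearing.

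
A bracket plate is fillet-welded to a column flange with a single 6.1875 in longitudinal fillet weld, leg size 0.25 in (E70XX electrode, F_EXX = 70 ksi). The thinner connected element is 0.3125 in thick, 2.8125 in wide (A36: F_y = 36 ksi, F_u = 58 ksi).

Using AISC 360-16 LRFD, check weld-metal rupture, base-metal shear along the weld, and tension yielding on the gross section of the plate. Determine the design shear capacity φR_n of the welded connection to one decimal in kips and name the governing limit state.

Weld metal: throat = 0.707×0.25 = 0.17675 in, L = 6.1875 in. φR_n = 0.75 × 0.6 × 70 × 0.17675 × 6.1875 = 34.4 kips.
Base metal shear (0.3125 in plate): yield φR_n = 1.0×0.6×36×0.3125×6.1875 = 41.8 kips; rupture φR_n = 0.75×0.6×58×0.3125×6.1875 = 50.5 kips; take 41.8 kips (yield).
Tension yield (gross): A_g = 2.8125×0.3125 = 0.87891 in². φR_n = 0.90 × 36 × 0.87891 = 28.5 kips.
Governing: min(34.4, 41.8, 28.5) = 28.5 kips → gross-section yield.

28.5 kips (gross-section yield governs)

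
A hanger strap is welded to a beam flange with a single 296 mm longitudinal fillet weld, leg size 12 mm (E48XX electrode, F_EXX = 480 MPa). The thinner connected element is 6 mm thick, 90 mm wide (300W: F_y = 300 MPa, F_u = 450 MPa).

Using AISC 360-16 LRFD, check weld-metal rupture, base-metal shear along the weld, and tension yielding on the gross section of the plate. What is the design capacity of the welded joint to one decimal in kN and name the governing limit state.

Weld metal: throat = 0.707×12 = 8.484 mm, L = 296 mm. φR_n = 0.75 × 0.6 × 480 × 8.484 × 296 = 542.4 kN.
Base metal shear (6 mm plate): yield φR_n = 1.0×0.6×300×6×296 = 319.7 kN; rupture φR_n = 0.75×0.6×450×6×296 = 359.6 kN; take 319.7 kN (yield).
Tension yield (gross): A_g = 90×6 = 540 mm². φR_n = 0.90 × 300 × 540 = 145.8 kN.
Governing: min(542.4, 319.7, 145.8) = 145.8 kN → gross-section yield.

145.8 kN (gross-section yield governs)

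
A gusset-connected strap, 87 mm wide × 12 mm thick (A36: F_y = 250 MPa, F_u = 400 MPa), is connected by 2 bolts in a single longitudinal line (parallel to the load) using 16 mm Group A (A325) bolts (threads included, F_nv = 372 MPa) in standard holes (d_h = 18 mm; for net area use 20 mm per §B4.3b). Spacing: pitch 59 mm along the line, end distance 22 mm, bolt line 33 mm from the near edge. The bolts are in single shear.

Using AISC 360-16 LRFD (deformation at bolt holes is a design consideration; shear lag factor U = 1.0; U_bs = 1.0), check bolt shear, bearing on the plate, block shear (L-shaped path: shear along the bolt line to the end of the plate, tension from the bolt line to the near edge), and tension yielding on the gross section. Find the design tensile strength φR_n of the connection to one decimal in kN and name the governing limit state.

Bolt shear: A_b = π(16)²/4 = 201.06 mm². φR_n = 0.75 × 372 × 201.06 × 2 × 1 = 112.2 kN.
Bearing (12 mm plate, F_u = 400 MPa): end bolts L_c = 22 − 18/2 = 13, R_n = min(1.2×13×12×400, 2.4×16×12×400) = 74.88 kN/bolt; interior L_c = 59 − 18 = 41, R_n = 184.32 kN/bolt. φR_n = 0.75 × (1×74.88 + 1×184.32) = 194.4 kN.
Block shear: shear path 1×[22+1×59] = 1×81 mm, A_gv = 972, A_nv = 1×(81 − 1.5×20)×12 = 612 mm²; tension to near edge: (33 − 0.5×20)×12 = 276 mm². R_n = min(0.6×400×612, 0.6×250×972) + 1.0×400×276 = min(146.88, 145.8) + 110.4 = 256.2 kN. φR_n = 0.75 × 256.2 = 192.2 kN.
Tension yield (gross): A_g = 87×12 = 1044 mm². φR_n = 0.90 × 250 × 1044 = 234.9 kN.
Governing: min(112.2, 194.4, 192.2, 234.9) = 112.2 kN → bolt shear.

112.2 kN (bolt shear governs)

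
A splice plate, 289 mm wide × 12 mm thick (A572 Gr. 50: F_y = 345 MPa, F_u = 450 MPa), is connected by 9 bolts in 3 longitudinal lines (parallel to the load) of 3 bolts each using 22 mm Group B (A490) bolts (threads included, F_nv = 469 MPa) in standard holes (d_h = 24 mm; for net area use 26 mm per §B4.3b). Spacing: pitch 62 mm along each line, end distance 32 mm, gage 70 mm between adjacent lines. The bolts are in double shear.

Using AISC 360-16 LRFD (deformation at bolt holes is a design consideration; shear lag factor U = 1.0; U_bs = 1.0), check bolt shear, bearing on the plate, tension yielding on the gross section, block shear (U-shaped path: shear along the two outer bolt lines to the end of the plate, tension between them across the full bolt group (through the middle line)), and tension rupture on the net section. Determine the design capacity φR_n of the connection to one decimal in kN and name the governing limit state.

798.7 kN (block shear governs)

Bolt shear: A_b = π(22)²/4 = 380.13 mm². φR_n = 0.75 × 469 × 380.13 × 9 × 2 = 2406.8 kN.
Bearing (12 mm plate, F_u = 450 MPa): end bolts L_c = 32 − 24/2 = 20, R_n = min(1.2×20×12×450, 2.4×22×12×450) = 129.6 kN/bolt; interior L_c = 62 − 24 = 38, R_n = 246.24 kN/bolt. φR_n = 0.75 × (3×129.6 + 6×246.24) = 1399.7 kN.
Tension yield (gross): A_g = 289×12 = 3468 mm². φR_n = 0.90 × 345 × 3468 = 1076.8 kN.
Block shear: shear path 2×[32+2×62] = 2×156 mm, A_gv = 3744, A_nv = 2×(156 − 2.5×26)×12 = 2184 mm²; tension across gage: (140 − 2×26)×12 = 1056 mm². R_n = min(0.6×450×2184, 0.6×345×3744) + 1.0×450×1056 = min(589.68, 775.01) + 475.2 = 1064.9 kN. φR_n = 0.75 × 1064.9 = 798.7 kN.
Tension rupture (net): A_n = (289 − 3×26)×12 = 2532 mm² (U = 1.0, A_e = A_n). φR_n = 0.75 × 450 × 2532 = 854.6 kN.
Governing: min(2406.8, 1399.7, 1076.8, 798.7, 854.6) = 798.7 kN → block shear.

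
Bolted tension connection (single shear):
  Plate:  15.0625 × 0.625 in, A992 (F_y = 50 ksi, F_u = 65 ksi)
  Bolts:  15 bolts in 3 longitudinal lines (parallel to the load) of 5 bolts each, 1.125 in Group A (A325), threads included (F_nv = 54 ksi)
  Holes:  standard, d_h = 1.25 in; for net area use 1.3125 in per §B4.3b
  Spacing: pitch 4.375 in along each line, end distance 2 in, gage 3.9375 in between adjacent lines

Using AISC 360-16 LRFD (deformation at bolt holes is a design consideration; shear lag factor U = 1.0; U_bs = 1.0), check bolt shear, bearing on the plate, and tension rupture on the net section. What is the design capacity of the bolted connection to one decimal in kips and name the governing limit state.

339.0 kips (net-section rupture governs)

Bolt shear: A_b = π(1.125)²/4 = 0.99402 in². φR_n = 0.75 × 54 × 0.99402 × 15 × 1 = 603.9 kips.
Bearing (0.625 in plate, F_u = 65 ksi): end bolts L_c = 2 − 1.25/2 = 1.375, R_n = min(1.2×1.375×0.625×65, 2.4×1.125×0.625×65) = 67.031 kips/bolt; interior L_c = 4.375 − 1.25 = 3.125, R_n = 109.69 kips/bolt. φR_n = 0.75 × (3×67.031 + 12×109.69) = 1138.0 kips.
Tension rupture (net): A_n = (15.0625 − 3×1.3125)×0.625 = 6.9531 in² (U = 1.0, A_e = A_n). φR_n = 0.75 × 65 × 6.9531 = 339.0 kips.
Governing: min(603.9, 1138.0, 339.0) = 339.0 kips → net-section rupture.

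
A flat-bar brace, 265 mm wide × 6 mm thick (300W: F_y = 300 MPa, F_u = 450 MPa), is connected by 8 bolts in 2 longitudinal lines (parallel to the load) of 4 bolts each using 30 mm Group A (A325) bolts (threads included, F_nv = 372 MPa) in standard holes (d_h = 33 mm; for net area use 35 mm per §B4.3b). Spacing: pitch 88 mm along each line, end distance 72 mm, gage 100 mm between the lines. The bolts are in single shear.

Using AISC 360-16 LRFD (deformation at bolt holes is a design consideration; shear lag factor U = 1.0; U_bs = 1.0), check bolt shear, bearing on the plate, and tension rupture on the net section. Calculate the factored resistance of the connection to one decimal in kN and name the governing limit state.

394.9 kN (net-section rupture governs)

Bolt shear: A_b = π(30)²/4 = 706.86 mm². φR_n = 0.75 × 372 × 706.86 × 8 × 1 = 1577.7 kN.
Bearing (6 mm plate, F_u = 450 MPa): end bolts L_c = 72 − 33/2 = 55.5, R_n = min(1.2×55.5×6×450, 2.4×30×6×450) = 179.82 kN/bolt; interior L_c = 88 − 33 = 55, R_n = 178.2 kN/bolt. φR_n = 0.75 × (2×179.82 + 6×178.2) = 1071.6 kN.
Tension rupture (net): A_n = (265 − 2×35)×6 = 1170 mm² (U = 1.0, A_e = A_n). φR_n = 0.75 × 450 × 1170 = 394.9 kN.
Governing: min(1577.7, 1071.6, 394.9) = 394.9 kN → net-section rupture.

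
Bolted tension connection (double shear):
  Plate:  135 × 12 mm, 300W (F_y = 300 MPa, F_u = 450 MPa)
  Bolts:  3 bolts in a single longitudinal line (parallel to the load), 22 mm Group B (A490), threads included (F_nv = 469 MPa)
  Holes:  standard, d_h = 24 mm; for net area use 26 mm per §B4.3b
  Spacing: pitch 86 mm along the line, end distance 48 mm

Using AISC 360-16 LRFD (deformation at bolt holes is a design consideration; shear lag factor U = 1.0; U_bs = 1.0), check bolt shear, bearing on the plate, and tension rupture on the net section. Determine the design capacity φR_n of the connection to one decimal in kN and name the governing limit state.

441.5 kN (net-section rupture governs)

Bolt shear: A_b = π(22)²/4 = 380.13 mm². φR_n = 0.75 × 469 × 380.13 × 3 × 2 = 802.3 kN.
Bearing (12 mm plate, F_u = 450 MPa): end bolts L_c = 48 − 24/2 = 36, R_n = min(1.2×36×12×450, 2.4×22×12×450) = 233.28 kN/bolt; interior L_c = 86 − 24 = 62, R_n = 285.12 kN/bolt. φR_n = 0.75 × (1×233.28 + 2×285.12) = 602.6 kN.
Tension rupture (net): A_n = (135 − 1×26)×12 = 1308 mm² (U = 1.0, A_e = A_n). φR_n = 0.75 × 450 × 1308 = 441.5 kN.
Governing: min(802.3, 602.6, 441.5) = 441.5 kN → net-section rupture.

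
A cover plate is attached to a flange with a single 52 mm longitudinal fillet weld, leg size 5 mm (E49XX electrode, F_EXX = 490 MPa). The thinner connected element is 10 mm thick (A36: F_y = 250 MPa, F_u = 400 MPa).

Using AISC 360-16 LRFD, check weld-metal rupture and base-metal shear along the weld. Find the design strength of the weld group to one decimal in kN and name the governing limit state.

Weld metal: throat = 0.707×5 = 3.535 mm, L = 52 mm. φR_n = 0.75 × 0.6 × 490 × 3.535 × 52 = 40.5 kN.
Base metal shear (10 mm plate): yield φR_n = 1.0×0.6×250×10×52 = 78.0 kN; rupture φR_n = 0.75×0.6×400×10×52 = 93.6 kN; take 78.0 kN (yield).
Governing: min(40.5, 78.0) = 40.5 kN → weld metal.

40.5 kN (weld metal governs)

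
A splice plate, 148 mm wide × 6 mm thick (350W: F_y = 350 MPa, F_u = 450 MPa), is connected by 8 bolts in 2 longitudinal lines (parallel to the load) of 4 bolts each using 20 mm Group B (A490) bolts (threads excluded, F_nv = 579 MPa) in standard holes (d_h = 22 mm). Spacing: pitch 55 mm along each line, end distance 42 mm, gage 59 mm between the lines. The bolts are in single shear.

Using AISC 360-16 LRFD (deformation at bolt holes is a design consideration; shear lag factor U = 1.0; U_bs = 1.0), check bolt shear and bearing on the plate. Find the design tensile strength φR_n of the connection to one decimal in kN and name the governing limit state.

631.8 kN (bearing governs)

Bolt shear: A_b = π(20)²/4 = 314.16 mm². φR_n = 0.75 × 579 × 314.16 × 8 × 1 = 1091.4 kN.
Bearing (6 mm plate, F_u = 450 MPa): end bolts L_c = 42 − 22/2 = 31, R_n = min(1.2×31×6×450, 2.4×20×6×450) = 100.44 kN/bolt; interior L_c = 55 − 22 = 33, R_n = 106.92 kN/bolt. φR_n = 0.75 × (2×100.44 + 6×106.92) = 631.8 kN.
Governing: min(1091.4, 631.8) = 631.8 kN → bearing.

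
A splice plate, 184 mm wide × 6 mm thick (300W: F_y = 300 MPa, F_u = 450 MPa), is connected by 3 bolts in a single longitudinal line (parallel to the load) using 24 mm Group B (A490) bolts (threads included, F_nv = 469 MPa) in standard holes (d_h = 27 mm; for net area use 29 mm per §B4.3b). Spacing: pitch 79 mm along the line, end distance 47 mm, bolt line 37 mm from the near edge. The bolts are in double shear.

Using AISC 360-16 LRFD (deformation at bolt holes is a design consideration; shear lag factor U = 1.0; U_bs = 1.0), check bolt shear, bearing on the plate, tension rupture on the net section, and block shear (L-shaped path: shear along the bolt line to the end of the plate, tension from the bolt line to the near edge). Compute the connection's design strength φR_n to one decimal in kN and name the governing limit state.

Bolt shear: A_b = π(24)²/4 = 452.39 mm². φR_n = 0.75 × 469 × 452.39 × 3 × 2 = 954.8 kN.
Bearing (6 mm plate, F_u = 450 MPa): end bolts L_c = 47 − 27/2 = 33.5, R_n = min(1.2×33.5×6×450, 2.4×24×6×450) = 108.54 kN/bolt; interior L_c = 79 − 27 = 52, R_n = 155.52 kN/bolt. φR_n = 0.75 × (1×108.54 + 2×155.52) = 314.7 kN.
Tension rupture (net): A_n = (184 − 1×29)×6 = 930 mm² (U = 1.0, A_e = A_n). φR_n = 0.75 × 450 × 930 = 313.9 kN.
Block shear: shear path 1×[47+2×79] = 1×205 mm, A_gv = 1230, A_nv = 1×(205 − 2.5×29)×6 = 795 mm²; tension to near edge: (37 − 0.5×29)×6 = 135 mm². R_n = min(0.6×450×795, 0.6×300×1230) + 1.0×450×135 = min(214.65, 221.4) + 60.75 = 275.4 kN. φR_n = 0.75 × 275.4 = 206.6 kN.
Governing: min(954.8, 314.7, 313.9, 206.6) = 206.6 kN → block shear.

206.6 kN (block shear governs)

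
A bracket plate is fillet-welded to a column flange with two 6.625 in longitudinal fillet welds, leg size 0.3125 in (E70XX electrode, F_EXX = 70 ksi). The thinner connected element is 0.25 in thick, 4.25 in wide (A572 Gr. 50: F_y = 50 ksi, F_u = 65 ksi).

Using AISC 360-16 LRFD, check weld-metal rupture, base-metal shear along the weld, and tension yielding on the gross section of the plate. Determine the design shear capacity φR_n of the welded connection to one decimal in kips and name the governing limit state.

47.8 kips (gross-section yield governs)

Weld metal: throat = 0.707×0.3125 = 0.22094 in, L = 2×6.625 = 13.25 in. φR_n = 0.75 × 0.6 × 70 × 0.22094 × 13.25 = 92.2 kips.
Base metal shear (0.25 in plate): yield φR_n = 1.0×0.6×50×0.25×13.25 = 99.4 kips; rupture φR_n = 0.75×0.6×65×0.25×13.25 = 96.9 kips; take 96.9 kips (rupture).
Tension yield (gross): A_g = 4.25×0.25 = 1.0625 in². φR_n = 0.90 × 50 × 1.0625 = 47.8 kips.
Governing: min(92.2, 96.9, 47.8) = 47.8 kips → gross-section yield.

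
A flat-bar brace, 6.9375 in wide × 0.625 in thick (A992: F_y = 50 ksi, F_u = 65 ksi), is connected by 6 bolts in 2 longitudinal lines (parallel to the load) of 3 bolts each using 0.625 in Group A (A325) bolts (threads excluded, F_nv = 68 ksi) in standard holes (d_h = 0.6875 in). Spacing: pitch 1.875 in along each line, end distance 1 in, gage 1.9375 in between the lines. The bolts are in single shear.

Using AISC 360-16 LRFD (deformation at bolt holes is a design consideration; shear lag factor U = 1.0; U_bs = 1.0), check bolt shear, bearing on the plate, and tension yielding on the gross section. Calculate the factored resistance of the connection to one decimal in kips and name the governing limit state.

93.9 kips (bolt shear governs)

Bolt shear: A_b = π(0.625)²/4 = 0.3068 in². φR_n = 0.75 × 68 × 0.3068 × 6 × 1 = 93.9 kips.
Bearing (0.625 in plate, F_u = 65 ksi): end bolts L_c = 1 − 0.6875/2 = 0.65625, R_n = min(1.2×0.65625×0.625×65, 2.4×0.625×0.625×65) = 31.992 kips/bolt; interior L_c = 1.875 − 0.6875 = 1.1875, R_n = 57.891 kips/bolt. φR_n = 0.75 × (2×31.992 + 4×57.891) = 221.7 kips.
Tension yield (gross): A_g = 6.9375×0.625 = 4.3359 in². φR_n = 0.90 × 50 × 4.3359 = 195.1 kips.
Governing: min(93.9, 221.7, 195.1) = 93.9 kips → bolt shear.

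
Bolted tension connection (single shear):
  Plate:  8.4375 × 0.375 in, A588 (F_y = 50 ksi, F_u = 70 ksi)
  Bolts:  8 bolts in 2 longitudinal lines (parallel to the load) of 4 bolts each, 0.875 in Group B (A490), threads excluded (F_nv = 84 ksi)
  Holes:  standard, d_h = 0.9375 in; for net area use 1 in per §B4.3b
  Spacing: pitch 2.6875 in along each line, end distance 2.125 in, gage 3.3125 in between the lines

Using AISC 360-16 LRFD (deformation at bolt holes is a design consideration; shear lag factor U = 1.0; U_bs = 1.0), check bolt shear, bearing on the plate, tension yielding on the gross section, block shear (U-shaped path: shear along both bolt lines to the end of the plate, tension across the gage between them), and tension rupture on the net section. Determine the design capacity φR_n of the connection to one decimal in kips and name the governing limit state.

Bolt shear: A_b = π(0.875)²/4 = 0.60132 in². φR_n = 0.75 × 84 × 0.60132 × 8 × 1 = 303.1 kips.
Bearing (0.375 in plate, F_u = 70 ksi): end bolts L_c = 2.125 − 0.9375/2 = 1.65625, R_n = min(1.2×1.65625×0.375×70, 2.4×0.875×0.375×70) = 52.172 kips/bolt; interior L_c = 2.6875 − 0.9375 = 1.75, R_n = 55.125 kips/bolt. φR_n = 0.75 × (2×52.172 + 6×55.125) = 326.3 kips.
Tension yield (gross): A_g = 8.4375×0.375 = 3.1641 in². φR_n = 0.90 × 50 × 3.1641 = 142.4 kips.
Block shear: shear path 2×[2.125+3×2.6875] = 2×10.1875 in, A_gv = 7.6406, A_nv = 2×(10.1875 − 3.5×1)×0.375 = 5.0156 in²; tension across gage: (3.3125 − 1×1)×0.375 = 0.86719 in². R_n = min(0.6×70×5.0156, 0.6×50×7.6406) + 1.0×70×0.86719 = min(210.66, 229.22) + 60.703 = 271.36 kips. φR_n = 0.75 × 271.36 = 203.5 kips.
Tension rupture (net): A_n = (8.4375 − 2×1)×0.375 = 2.4141 in² (U = 1.0, A_e = A_n). φR_n = 0.75 × 70 × 2.4141 = 126.7 kips.
Governing: min(303.1, 326.3, 142.4, 203.5, 126.7) = 126.7 kips → net-section rupture.

126.7 kips (net-section rupture governs)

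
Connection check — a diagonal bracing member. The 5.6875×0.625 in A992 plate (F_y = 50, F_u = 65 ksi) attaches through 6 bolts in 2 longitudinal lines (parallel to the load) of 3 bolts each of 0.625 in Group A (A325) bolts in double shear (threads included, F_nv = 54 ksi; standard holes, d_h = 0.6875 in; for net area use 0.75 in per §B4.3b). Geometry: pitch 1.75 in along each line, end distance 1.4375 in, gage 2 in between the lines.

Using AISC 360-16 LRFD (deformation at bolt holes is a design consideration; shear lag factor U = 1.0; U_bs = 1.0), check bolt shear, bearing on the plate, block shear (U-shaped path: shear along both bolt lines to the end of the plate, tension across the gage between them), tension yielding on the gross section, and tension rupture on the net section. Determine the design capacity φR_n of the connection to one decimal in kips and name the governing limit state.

Bolt shear: A_b = π(0.625)²/4 = 0.3068 in². φR_n = 0.75 × 54 × 0.3068 × 6 × 2 = 149.1 kips.
Bearing (0.625 in plate, F_u = 65 ksi): end bolts L_c = 1.4375 − 0.6875/2 = 1.09375, R_n = min(1.2×1.09375×0.625×65, 2.4×0.625×0.625×65) = 53.32 kips/bolt; interior L_c = 1.75 − 0.6875 = 1.0625, R_n = 51.797 kips/bolt. φR_n = 0.75 × (2×53.32 + 4×51.797) = 235.4 kips.
Block shear: shear path 2×[1.4375+2×1.75] = 2×4.9375 in, A_gv = 6.1719, A_nv = 2×(4.9375 − 2.5×0.75)×0.625 = 3.8281 in²; tension across gage: (2 − 1×0.75)×0.625 = 0.78125 in². R_n = min(0.6×65×3.8281, 0.6×50×6.1719) + 1.0×65×0.78125 = min(149.3, 185.16) + 50.781 = 200.08 kips. φR_n = 0.75 × 200.08 = 150.1 kips.
Tension yield (gross): A_g = 5.6875×0.625 = 3.5547 in². φR_n = 0.90 × 50 × 3.5547 = 160.0 kips.
Tension rupture (net): A_n = (5.6875 − 2×0.75)×0.625 = 2.6172 in² (U = 1.0, A_e = A_n). φR_n = 0.75 × 65 × 2.6172 = 127.6 kips.
Governing: min(149.1, 235.4, 150.1, 160.0, 127.6) = 127.6 kips → net-section rupture.

127.6 kips (net-section rupture governs)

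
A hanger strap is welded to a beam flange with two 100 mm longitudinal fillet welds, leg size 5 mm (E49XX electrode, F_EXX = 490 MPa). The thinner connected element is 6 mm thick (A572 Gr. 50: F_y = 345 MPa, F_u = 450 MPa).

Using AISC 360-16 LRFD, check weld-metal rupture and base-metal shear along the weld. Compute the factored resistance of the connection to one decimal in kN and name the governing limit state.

Weld metal: throat = 0.707×5 = 3.535 mm, L = 2×100 = 200 mm. φR_n = 0.75 × 0.6 × 490 × 3.535 × 200 = 155.9 kN.
Base metal shear (6 mm plate): yield φR_n = 1.0×0.6×345×6×200 = 248.4 kN; rupture φR_n = 0.75×0.6×450×6×200 = 243.0 kN; take 243.0 kN (rupture).
Governing: min(155.9, 243.0) = 155.9 kN → weld metal.

155.9 kN (weld metal governs)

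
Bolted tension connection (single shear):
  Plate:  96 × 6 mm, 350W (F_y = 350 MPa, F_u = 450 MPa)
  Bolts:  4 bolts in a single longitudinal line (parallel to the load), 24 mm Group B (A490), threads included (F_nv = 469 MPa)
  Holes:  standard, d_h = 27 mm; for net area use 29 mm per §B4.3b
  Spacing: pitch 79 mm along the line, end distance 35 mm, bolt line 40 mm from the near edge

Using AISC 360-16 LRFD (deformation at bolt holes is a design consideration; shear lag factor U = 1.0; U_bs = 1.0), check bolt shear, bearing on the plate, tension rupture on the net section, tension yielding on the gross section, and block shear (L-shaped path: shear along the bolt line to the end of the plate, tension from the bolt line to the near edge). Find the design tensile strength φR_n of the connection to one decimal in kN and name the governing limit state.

135.7 kN (net-section rupture governs)

Bolt shear: A_b = π(24)²/4 = 452.39 mm². φR_n = 0.75 × 469 × 452.39 × 4 × 1 = 636.5 kN.
Bearing (6 mm plate, F_u = 450 MPa): end bolts L_c = 35 − 27/2 = 21.5, R_n = min(1.2×21.5×6×450, 2.4×24×6×450) = 69.66 kN/bolt; interior L_c = 79 − 27 = 52, R_n = 155.52 kN/bolt. φR_n = 0.75 × (1×69.66 + 3×155.52) = 402.2 kN.
Tension rupture (net): A_n = (96 − 1×29)×6 = 402 mm² (U = 1.0, A_e = A_n). φR_n = 0.75 × 450 × 402 = 135.7 kN.
Tension yield (gross): A_g = 96×6 = 576 mm². φR_n = 0.90 × 350 × 576 = 181.4 kN.
Block shear: shear path 1×[35+3×79] = 1×272 mm, A_gv = 1632, A_nv = 1×(272 − 3.5×29)×6 = 1023 mm²; tension to near edge: (40 − 0.5×29)×6 = 153 mm². R_n = min(0.6×450×1023, 0.6×350×1632) + 1.0×450×153 = min(276.21, 342.72) + 68.85 = 345.06 kN. φR_n = 0.75 × 345.06 = 258.8 kN.
Governing: min(636.5, 402.2, 135.7, 181.4, 258.8) = 135.7 kN → net-section rupture.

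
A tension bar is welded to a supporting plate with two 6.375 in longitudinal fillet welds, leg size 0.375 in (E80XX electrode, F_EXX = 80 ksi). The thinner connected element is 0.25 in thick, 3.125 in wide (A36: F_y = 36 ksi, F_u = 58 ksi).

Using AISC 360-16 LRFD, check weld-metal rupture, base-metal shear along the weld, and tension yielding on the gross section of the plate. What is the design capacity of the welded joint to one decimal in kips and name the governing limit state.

25.3 kips (gross-section yield governs)

Weld metal: throat = 0.707×0.375 = 0.26513 in, L = 2×6.375 = 12.75 in. φR_n = 0.75 × 0.6 × 80 × 0.26513 × 12.75 = 121.7 kips.
Base metal shear (0.25 in plate): yield φR_n = 1.0×0.6×36×0.25×12.75 = 68.9 kips; rupture φR_n = 0.75×0.6×58×0.25×12.75 = 83.2 kips; take 68.9 kips (yield).
Tension yield (gross): A_g = 3.125×0.25 = 0.78125 in². φR_n = 0.90 × 36 × 0.78125 = 25.3 kips.
Governing: min(121.7, 68.9, 25.3) = 25.3 kips → gross-section yield.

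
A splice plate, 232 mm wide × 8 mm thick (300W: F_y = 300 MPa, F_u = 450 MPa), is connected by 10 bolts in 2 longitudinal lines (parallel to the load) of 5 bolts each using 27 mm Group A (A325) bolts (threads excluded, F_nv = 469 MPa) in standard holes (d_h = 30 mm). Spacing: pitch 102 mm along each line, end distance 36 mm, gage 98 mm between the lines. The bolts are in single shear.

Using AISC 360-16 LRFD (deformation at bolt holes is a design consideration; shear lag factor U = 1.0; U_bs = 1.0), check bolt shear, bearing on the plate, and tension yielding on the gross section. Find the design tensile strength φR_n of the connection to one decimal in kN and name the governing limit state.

501.1 kN (gross-section yield governs)

Bolt shear: A_b = π(27)²/4 = 572.56 mm². φR_n = 0.75 × 469 × 572.56 × 10 × 1 = 2014.0 kN.
Bearing (8 mm plate, F_u = 450 MPa): end bolts L_c = 36 − 30/2 = 21, R_n = min(1.2×21×8×450, 2.4×27×8×450) = 90.72 kN/bolt; interior L_c = 102 − 30 = 72, R_n = 233.28 kN/bolt. φR_n = 0.75 × (2×90.72 + 8×233.28) = 1535.8 kN.
Tension yield (gross): A_g = 232×8 = 1856 mm². φR_n = 0.90 × 300 × 1856 = 501.1 kN.
Governing: min(2014.0, 1535.8, 501.1) = 501.1 kN → gross-section yield.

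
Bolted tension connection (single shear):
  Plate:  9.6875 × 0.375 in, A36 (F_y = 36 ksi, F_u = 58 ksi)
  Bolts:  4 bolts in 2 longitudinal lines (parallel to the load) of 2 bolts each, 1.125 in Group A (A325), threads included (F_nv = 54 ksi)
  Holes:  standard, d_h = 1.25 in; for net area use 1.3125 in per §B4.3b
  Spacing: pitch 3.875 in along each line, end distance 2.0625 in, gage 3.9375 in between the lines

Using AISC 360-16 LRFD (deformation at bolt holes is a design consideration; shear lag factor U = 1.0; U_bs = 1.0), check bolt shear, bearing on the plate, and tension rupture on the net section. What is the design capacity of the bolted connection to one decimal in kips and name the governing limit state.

Bolt shear: A_b = π(1.125)²/4 = 0.99402 in². φR_n = 0.75 × 54 × 0.99402 × 4 × 1 = 161.0 kips.
Bearing (0.375 in plate, F_u = 58 ksi): end bolts L_c = 2.0625 − 1.25/2 = 1.4375, R_n = min(1.2×1.4375×0.375×58, 2.4×1.125×0.375×58) = 37.519 kips/bolt; interior L_c = 3.875 − 1.25 = 2.625, R_n = 58.725 kips/bolt. φR_n = 0.75 × (2×37.519 + 2×58.725) = 144.4 kips.
Tension rupture (net): A_n = (9.6875 − 2×1.3125)×0.375 = 2.6484 in² (U = 1.0, A_e = A_n). φR_n = 0.75 × 58 × 2.6484 = 115.2 kips.
Governing: min(161.0, 144.4, 115.2) = 115.2 kips → net-section rupture.

115.2 kips (net-section rupture governs)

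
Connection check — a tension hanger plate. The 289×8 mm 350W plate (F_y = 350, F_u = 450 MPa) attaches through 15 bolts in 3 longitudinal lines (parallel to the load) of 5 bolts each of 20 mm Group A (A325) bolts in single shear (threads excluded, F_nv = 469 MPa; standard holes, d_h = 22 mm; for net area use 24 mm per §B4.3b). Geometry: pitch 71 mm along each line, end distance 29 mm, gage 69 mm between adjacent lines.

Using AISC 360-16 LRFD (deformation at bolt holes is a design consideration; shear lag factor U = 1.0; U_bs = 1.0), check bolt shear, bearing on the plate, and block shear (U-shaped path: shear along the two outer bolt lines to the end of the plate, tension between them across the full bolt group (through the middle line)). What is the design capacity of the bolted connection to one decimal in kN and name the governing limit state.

907.2 kN (block shear governs)

Bolt shear: A_b = π(20)²/4 = 314.16 mm². φR_n = 0.75 × 469 × 314.16 × 15 × 1 = 1657.6 kN.
Bearing (8 mm plate, F_u = 450 MPa): end bolts L_c = 29 − 22/2 = 18, R_n = min(1.2×18×8×450, 2.4×20×8×450) = 77.76 kN/bolt; interior L_c = 71 − 22 = 49, R_n = 172.8 kN/bolt. φR_n = 0.75 × (3×77.76 + 12×172.8) = 1730.2 kN.
Block shear: shear path 2×[29+4×71] = 2×313 mm, A_gv = 5008, A_nv = 2×(313 − 4.5×24)×8 = 3280 mm²; tension across gage: (138 − 2×24)×8 = 720 mm². R_n = min(0.6×450×3280, 0.6×350×5008) + 1.0×450×720 = min(885.6, 1051.7) + 324 = 1209.6 kN. φR_n = 0.75 × 1209.6 = 907.2 kN.
Governing: min(1657.6, 1730.2, 907.2) = 907.2 kN → block shear.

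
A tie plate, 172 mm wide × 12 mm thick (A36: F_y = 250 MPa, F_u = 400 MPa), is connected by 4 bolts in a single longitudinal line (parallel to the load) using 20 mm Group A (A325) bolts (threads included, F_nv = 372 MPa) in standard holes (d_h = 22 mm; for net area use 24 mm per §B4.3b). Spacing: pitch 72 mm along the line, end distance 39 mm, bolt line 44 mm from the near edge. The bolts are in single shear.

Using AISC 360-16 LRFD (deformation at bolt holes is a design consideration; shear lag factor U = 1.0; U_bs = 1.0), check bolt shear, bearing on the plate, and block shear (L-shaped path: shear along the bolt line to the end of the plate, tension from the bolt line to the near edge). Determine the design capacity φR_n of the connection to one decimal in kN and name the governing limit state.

Bolt shear: A_b = π(20)²/4 = 314.16 mm². φR_n = 0.75 × 372 × 314.16 × 4 × 1 = 350.6 kN.
Bearing (12 mm plate, F_u = 400 MPa): end bolts L_c = 39 − 22/2 = 28, R_n = min(1.2×28×12×400, 2.4×20×12×400) = 161.28 kN/bolt; interior L_c = 72 − 22 = 50, R_n = 230.4 kN/bolt. φR_n = 0.75 × (1×161.28 + 3×230.4) = 639.4 kN.
Block shear: shear path 1×[39+3×72] = 1×255 mm, A_gv = 3060, A_nv = 1×(255 − 3.5×24)×12 = 2052 mm²; tension to near edge: (44 − 0.5×24)×12 = 384 mm². R_n = min(0.6×400×2052, 0.6×250×3060) + 1.0×400×384 = min(492.48, 459) + 153.6 = 612.6 kN. φR_n = 0.75 × 612.6 = 459.5 kN.
Governing: min(350.6, 639.4, 459.5) = 350.6 kN → bolt shear.

350.6 kN (bolt shear governs)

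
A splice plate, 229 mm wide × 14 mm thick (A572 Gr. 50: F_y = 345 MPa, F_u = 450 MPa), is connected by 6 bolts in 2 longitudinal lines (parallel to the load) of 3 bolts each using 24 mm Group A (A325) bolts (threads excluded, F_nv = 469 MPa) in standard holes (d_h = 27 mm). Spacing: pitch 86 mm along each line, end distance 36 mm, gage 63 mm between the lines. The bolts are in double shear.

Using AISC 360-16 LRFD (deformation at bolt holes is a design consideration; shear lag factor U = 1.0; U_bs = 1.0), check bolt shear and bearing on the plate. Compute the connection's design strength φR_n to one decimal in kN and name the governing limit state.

1343.8 kN (bearing governs)

Bolt shear: A_b = π(24)²/4 = 452.39 mm². φR_n = 0.75 × 469 × 452.39 × 6 × 2 = 1909.5 kN.
Bearing (14 mm plate, F_u = 450 MPa): end bolts L_c = 36 − 27/2 = 22.5, R_n = min(1.2×22.5×14×450, 2.4×24×14×450) = 170.1 kN/bolt; interior L_c = 86 − 27 = 59, R_n = 362.88 kN/bolt. φR_n = 0.75 × (2×170.1 + 4×362.88) = 1343.8 kN.
Governing: min(1909.5, 1343.8) = 1343.8 kN → bearing.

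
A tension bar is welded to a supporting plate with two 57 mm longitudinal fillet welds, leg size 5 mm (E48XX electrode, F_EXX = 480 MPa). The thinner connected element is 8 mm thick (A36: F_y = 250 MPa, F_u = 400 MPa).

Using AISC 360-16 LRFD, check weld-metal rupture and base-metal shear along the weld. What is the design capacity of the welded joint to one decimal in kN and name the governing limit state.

87.0 kN (weld metal governs)

Weld metal: throat = 0.707×5 = 3.535 mm, L = 2×57 = 114 mm. φR_n = 0.75 × 0.6 × 480 × 3.535 × 114 = 87.0 kN.
Base metal shear (8 mm plate): yield φR_n = 1.0×0.6×250×8×114 = 136.8 kN; rupture φR_n = 0.75×0.6×400×8×114 = 164.2 kN; take 136.8 kN (yield).
Governing: min(87.0, 136.8) = 87.0 kN → weld metal.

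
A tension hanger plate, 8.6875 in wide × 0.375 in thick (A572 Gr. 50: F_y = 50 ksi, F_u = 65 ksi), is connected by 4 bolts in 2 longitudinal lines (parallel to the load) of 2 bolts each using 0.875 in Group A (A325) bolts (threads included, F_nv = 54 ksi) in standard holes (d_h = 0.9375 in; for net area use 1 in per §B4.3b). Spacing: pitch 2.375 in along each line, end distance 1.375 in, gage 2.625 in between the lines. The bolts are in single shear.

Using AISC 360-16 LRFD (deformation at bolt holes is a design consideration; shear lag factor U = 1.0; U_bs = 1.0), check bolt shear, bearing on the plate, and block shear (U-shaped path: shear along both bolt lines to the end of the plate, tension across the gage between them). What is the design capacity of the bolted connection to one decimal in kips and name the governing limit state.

Bolt shear: A_b = π(0.875)²/4 = 0.60132 in². φR_n = 0.75 × 54 × 0.60132 × 4 × 1 = 97.4 kips.
Bearing (0.375 in plate, F_u = 65 ksi): end bolts L_c = 1.375 − 0.9375/2 = 0.90625, R_n = min(1.2×0.90625×0.375×65, 2.4×0.875×0.375×65) = 26.508 kips/bolt; interior L_c = 2.375 − 0.9375 = 1.4375, R_n = 42.047 kips/bolt. φR_n = 0.75 × (2×26.508 + 2×42.047) = 102.8 kips.
Block shear: shear path 2×[1.375+1×2.375] = 2×3.75 in, A_gv = 2.8125, A_nv = 2×(3.75 − 1.5×1)×0.375 = 1.6875 in²; tension across gage: (2.625 − 1×1)×0.375 = 0.60938 in². R_n = min(0.6×65×1.6875, 0.6×50×2.8125) + 1.0×65×0.60938 = min(65.813, 84.375) + 39.61 = 105.42 kips. φR_n = 0.75 × 105.42 = 79.1 kips.
Governing: min(97.4, 102.8, 79.1) = 79.1 kips → block shear.

79.1 kips (block shear governs)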